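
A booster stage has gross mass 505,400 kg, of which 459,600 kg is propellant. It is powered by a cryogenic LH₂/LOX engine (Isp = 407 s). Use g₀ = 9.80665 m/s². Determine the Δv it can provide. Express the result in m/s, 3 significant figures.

v_e = Isp · g₀ = 407 × 9.80665 = 3991.3 m/s.
m_f = m₀ − m_prop = 505,400 − 459,600 = 45,800 kg.
From the ideal rocket equation, Δv = v_e · ln(m₀/m_f) = 3991.3 × ln(11.03) = 3991.3 × 2.4011 ≈ 9583.4 m/s.

Δv ≈ 9580 m/s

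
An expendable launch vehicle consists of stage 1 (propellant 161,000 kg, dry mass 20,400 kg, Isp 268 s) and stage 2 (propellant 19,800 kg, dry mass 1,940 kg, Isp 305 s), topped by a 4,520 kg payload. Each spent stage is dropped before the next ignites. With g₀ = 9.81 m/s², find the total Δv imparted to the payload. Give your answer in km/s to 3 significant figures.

Ignition mass of stage 1 = 161,000+20,400 + 19,800+1,940 + 4,520 = 207,660 kg.
Stage 1: m₀ = 207,660 kg, m_f = 207,660 − 161,000 = 46,660 kg; Δv = 268×9.81×ln(4.45) = 2629.1×1.4930 ≈ 3925 m/s.
Stage 2: m₀ = 26,260 kg, m_f = 26,260 − 19,800 = 6,460 kg; Δv = 305×9.81×ln(4.065) = 2992.1×1.4024 ≈ 4196 m/s.
Total Δv = 3925 + 4196 = 8121 m/s.

Δv ≈ 8.12 km/s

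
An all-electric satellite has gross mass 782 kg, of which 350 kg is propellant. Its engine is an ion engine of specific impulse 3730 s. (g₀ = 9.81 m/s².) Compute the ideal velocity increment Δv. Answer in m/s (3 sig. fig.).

Δv ≈ 21700 m/s

v_e = Isp · g₀ = 3730 × 9.81 = 36591.3 m/s.
m_f = m₀ − m_prop = 782 − 350 = 432 kg.
From the ideal rocket equation, Δv = v_e · ln(m₀/m_f) = 36591.3 × ln(1.81) = 36591.3 × 0.5934 ≈ 21714.3 m/s.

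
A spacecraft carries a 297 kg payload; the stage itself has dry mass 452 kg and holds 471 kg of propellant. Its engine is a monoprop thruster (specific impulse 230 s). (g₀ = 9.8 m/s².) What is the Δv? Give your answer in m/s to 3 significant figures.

v_e = Isp · g₀ = 230 × 9.8 = 2254.0 m/s.
m₀ = payload + dry + propellant = 297 + 452 + 471 = 1,220 kg.
m_f = payload + dry = 297 + 452 = 749 kg.
Using Δv = v_e ln(m₀/m_f): Δv = v_e · ln(m₀/m_f) = 2254.0 × ln(1.629) = 2254.0 × 0.4879 ≈ 1099.7 m/s.

Δv ≈ 1100 m/s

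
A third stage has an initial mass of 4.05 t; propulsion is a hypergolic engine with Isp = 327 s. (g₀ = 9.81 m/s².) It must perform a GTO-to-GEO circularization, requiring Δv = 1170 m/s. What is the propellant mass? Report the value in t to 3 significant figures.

v_e = Isp · g₀ = 327 × 9.81 = 3207.9 m/s.
m₀/m_f = exp(Δv / v_e) = exp(1170 / 3207.9) = exp(0.3647) = 1.4401.
m_f = 4.05 / 1.4401 = 2.8123 t, so propellant = m₀ − m_f = 4.05 − 2.8123 = 1.2377 t.

propellant mass ≈ 1.24 t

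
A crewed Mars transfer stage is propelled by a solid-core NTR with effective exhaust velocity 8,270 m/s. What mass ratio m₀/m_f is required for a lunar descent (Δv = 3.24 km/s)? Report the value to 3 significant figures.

mass ratio ≈ 1.48

m₀/m_f = exp(Δv / v_e) = exp(3240 / 8270.0) = exp(0.3918) = 1.4796.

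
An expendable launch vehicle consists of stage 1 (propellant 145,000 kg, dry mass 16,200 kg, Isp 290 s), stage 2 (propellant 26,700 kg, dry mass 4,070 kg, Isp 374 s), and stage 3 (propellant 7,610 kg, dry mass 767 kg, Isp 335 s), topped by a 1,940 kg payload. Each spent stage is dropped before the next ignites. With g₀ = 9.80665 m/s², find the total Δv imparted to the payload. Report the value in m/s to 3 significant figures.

Δv ≈ 11800 m/s

Ignition mass of stage 1 = 145,000+16,200 + 26,700+4,070 + 7,610+767 + 1,940 = 202,287 kg.
Stage 1: m₀ = 202,287 kg, m_f = 202,287 − 145,000 = 57,287 kg; Δv = 290×9.80665×ln(3.531) = 2843.9×1.2616 ≈ 3588 m/s.
Stage 2: m₀ = 41,087 kg, m_f = 41,087 − 26,700 = 14,387 kg; Δv = 374×9.80665×ln(2.856) = 3667.7×1.0494 ≈ 3849 m/s.
Stage 3: m₀ = 10,317 kg, m_f = 10,317 − 7,610 = 2,707 kg; Δv = 335×9.80665×ln(3.811) = 3285.2×1.3380 ≈ 4395 m/s.
Total Δv = 3588 + 3849 + 4395 = 11832 m/s.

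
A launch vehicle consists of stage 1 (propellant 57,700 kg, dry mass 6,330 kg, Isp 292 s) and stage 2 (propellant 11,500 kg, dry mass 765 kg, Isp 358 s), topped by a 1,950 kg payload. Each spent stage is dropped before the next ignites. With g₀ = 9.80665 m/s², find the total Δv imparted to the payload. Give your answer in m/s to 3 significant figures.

Ignition mass of stage 1 = 57,700+6,330 + 11,500+765 + 1,950 = 78,245 kg.
Stage 1: m₀ = 78,245 kg, m_f = 78,245 − 57,700 = 20,545 kg; Δv = 292×9.80665×ln(3.808) = 2863.5×1.3372 ≈ 3829 m/s.
Stage 2: m₀ = 14,215 kg, m_f = 14,215 − 11,500 = 2,715 kg; Δv = 358×9.80665×ln(5.236) = 3510.8×1.6555 ≈ 5812 m/s.
Total Δv = 3829 + 5812 = 9641 m/s.

Δv ≈ 9640 m/s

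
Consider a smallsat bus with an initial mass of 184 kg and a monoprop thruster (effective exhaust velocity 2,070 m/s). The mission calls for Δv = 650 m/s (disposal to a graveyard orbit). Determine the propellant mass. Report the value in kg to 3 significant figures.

Using Δv = v_e ln(m₀/m_f): m₀/m_f = exp(Δv / v_e) = exp(650 / 2070.0) = exp(0.3140) = 1.3689.
m_f = 184 / 1.3689 = 134.414 kg, so propellant = m₀ − m_f = 184 − 134.414 = 49.586 kg.

propellant mass ≈ 49.6 kg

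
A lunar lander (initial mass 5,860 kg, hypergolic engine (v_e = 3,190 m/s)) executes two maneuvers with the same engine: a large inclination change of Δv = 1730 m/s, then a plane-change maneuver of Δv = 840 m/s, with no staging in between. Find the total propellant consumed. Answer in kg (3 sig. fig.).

After the first burn: m = 5860 × exp(−1730/3190.0) = 5860 × 0.58140 = 3,407 kg.
After the second burn: m = 3,407 × exp(−840/3190.0) = 3,407 × 0.76849 = 2,618.25 kg.
Total propellant = m₀ − m_final = 5860 − 2,618.25 = 3,241.75 kg.

total propellant consumed ≈ 3240 kg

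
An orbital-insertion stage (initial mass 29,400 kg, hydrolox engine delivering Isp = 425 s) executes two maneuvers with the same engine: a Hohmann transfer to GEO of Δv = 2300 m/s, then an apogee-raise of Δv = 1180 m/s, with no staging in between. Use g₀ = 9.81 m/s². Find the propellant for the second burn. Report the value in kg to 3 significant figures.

v_e = Isp · g₀ = 425 × 9.81 = 4169.2 m/s.
After the first burn: m = 29400 × exp(−2300/4169.2) = 29400 × 0.57599 = 16,934.1 kg.
After the second burn: m = 16,934.1 × exp(−1180/4169.2) = 16,934.1 × 0.75350 = 12,759.8 kg.
Second-burn propellant = 16,934.1 − 12,759.8 = 4,174.3 kg.

propellant for the second burn ≈ 4170 kg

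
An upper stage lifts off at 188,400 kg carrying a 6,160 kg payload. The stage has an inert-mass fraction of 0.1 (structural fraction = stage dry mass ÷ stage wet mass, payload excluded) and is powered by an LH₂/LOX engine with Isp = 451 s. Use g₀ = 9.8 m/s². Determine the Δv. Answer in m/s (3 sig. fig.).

Δv ≈ 9040 m/s

Stage wet mass = m₀ − payload = 188,400 − 6,160 = 182,240 kg.
Stage dry mass = ε × stage wet mass = 0.1 × 182,240 = 18,224 kg.
Burnout mass m_f = stage dry + payload = 18,224 + 6,160 = 24,384 kg.
v_e = Isp · g₀ = 451 × 9.8 = 4419.8 m/s.
By the Tsiolkovsky rocket equation, Δv = v_e · ln(188,400/24,384) = 4419.8 × ln(7.726) = 4419.8 × 2.0446 ≈ 9037 m/s.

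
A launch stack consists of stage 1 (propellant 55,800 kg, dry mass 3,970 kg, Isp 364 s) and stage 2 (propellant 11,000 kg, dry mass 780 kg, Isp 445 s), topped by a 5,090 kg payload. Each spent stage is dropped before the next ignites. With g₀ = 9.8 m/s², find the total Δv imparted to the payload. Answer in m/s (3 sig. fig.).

Ignition mass of stage 1 = 55,800+3,970 + 11,000+780 + 5,090 = 76,640 kg.
Stage 1: m₀ = 76,640 kg, m_f = 76,640 − 55,800 = 20,840 kg; Δv = 364×9.8×ln(3.678) = 3567.2×1.3022 ≈ 4645 m/s.
Stage 2: m₀ = 16,870 kg, m_f = 16,870 − 11,000 = 5,870 kg; Δv = 445×9.8×ln(2.874) = 4361.0×1.0557 ≈ 4604 m/s.
Total Δv = 4645 + 4604 = 9249 m/s.

Δv ≈ 9250 m/s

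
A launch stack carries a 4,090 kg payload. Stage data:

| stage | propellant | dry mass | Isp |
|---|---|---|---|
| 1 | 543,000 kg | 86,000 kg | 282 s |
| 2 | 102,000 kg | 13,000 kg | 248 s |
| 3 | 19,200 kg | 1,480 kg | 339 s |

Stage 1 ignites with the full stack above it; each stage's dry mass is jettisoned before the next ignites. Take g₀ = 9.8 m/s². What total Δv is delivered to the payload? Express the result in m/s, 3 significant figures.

Ignition mass of stage 1 = 543,000+86,000 + 102,000+13,000 + 19,200+1,480 + 4,090 = 768,770 kg.
Stage 1: m₀ = 768,770 kg, m_f = 768,770 − 543,000 = 225,770 kg; Δv = 282×9.8×ln(3.405) = 2763.6×1.2253 ≈ 3386 m/s.
Stage 2: m₀ = 139,770 kg, m_f = 139,770 − 102,000 = 37,770 kg; Δv = 248×9.8×ln(3.701) = 2430.4×1.3085 ≈ 3180 m/s.
Stage 3: m₀ = 24,770 kg, m_f = 24,770 − 19,200 = 5,570 kg; Δv = 339×9.8×ln(4.447) = 3322.2×1.4922 ≈ 4958 m/s.
Total Δv = 3386 + 3180 + 4958 = 11524 m/s.

Δv ≈ 11500 m/s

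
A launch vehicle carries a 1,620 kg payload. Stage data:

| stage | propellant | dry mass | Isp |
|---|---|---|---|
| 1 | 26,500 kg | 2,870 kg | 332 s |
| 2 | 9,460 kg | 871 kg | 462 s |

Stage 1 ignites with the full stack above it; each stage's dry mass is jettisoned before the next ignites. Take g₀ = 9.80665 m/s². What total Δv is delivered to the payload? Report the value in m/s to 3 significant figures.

Δv ≈ 10400 m/s

Ignition mass of stage 1 = 26,500+2,870 + 9,460+871 + 1,620 = 41,321 kg.
Stage 1: m₀ = 41,321 kg, m_f = 41,321 − 26,500 = 14,821 kg; Δv = 332×9.80665×ln(2.788) = 3255.8×1.0253 ≈ 3338 m/s.
Stage 2: m₀ = 11,951 kg, m_f = 11,951 − 9,460 = 2,491 kg; Δv = 462×9.80665×ln(4.798) = 4530.7×1.5681 ≈ 7105 m/s.
Total Δv = 3338 + 7105 = 10443 m/s.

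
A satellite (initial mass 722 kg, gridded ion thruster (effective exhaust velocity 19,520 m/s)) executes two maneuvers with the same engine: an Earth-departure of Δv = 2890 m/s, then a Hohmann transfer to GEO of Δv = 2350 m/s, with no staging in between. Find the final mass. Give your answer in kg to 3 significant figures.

After the first burn: m = 722 × exp(−2890/19520.0) = 722 × 0.86239 = 622.646 kg.
After the second burn: m = 622.646 × exp(−2350/19520.0) = 622.646 × 0.88658 = 552.025 kg.

final mass ≈ 552 kg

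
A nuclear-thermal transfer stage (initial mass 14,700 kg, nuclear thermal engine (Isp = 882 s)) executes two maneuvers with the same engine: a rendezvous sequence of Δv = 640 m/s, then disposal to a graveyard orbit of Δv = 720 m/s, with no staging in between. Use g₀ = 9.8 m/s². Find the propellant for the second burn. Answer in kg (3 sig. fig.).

v_e = Isp · g₀ = 882 × 9.8 = 8643.6 m/s.
After the first burn: m = 14700 × exp(−640/8643.6) = 14700 × 0.92863 = 13,650.9 kg.
After the second burn: m = 13,650.9 × exp(−720/8643.6) = 13,650.9 × 0.92008 = 12,559.9 kg.
Second-burn propellant = 13,650.9 − 12,559.9 = 1,091 kg.

propellant for the second burn ≈ 1090 kg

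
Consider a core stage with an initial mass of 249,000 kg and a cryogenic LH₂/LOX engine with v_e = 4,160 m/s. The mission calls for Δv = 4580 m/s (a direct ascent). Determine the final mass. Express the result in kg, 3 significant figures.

m₀/m_f = exp(Δv / v_e) = exp(4580 / 4160.0) = exp(1.1010) = 3.0071.
m_f = m₀ / 3.0071 = 249,000 / 3.0071 = 82,804 kg.

final mass ≈ 82800 kg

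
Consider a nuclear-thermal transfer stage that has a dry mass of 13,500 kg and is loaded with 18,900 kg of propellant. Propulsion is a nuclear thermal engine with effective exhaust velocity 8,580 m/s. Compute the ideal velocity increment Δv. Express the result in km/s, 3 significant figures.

Δv ≈ 7.51 km/s

m₀ = m_dry + m_prop = 13,500 + 18,900 = 32,400 kg.
Δv = v_e · ln(m₀/m_f) = 8580.0 × ln(2.4) = 8580.0 × 0.8755 ≈ 7511.5 m/s.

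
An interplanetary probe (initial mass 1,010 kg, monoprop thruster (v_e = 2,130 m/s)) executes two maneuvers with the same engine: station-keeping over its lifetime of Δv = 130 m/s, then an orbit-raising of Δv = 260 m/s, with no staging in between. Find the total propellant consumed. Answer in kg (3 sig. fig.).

total propellant consumed ≈ 169 kg

After the first burn: m = 1010 × exp(−130/2130.0) = 1010 × 0.94079 = 950.198 kg.
After the second burn: m = 950.198 × exp(−260/2130.0) = 950.198 × 0.88509 = 841.011 kg.
Total propellant = m₀ − m_final = 1010 − 841.011 = 168.989 kg.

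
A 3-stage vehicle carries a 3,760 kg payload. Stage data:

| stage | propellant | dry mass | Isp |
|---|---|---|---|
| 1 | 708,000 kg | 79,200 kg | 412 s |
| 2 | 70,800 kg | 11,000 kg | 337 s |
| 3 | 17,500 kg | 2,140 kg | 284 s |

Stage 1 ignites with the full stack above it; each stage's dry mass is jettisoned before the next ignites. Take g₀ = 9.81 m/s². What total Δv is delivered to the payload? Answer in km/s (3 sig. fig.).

Δv ≈ 13.9 km/s

Ignition mass of stage 1 = 708,000+79,200 + 70,800+11,000 + 17,500+2,140 + 3,760 = 892,400 kg.
Stage 1: m₀ = 892,400 kg, m_f = 892,400 − 708,000 = 184,400 kg; Δv = 412×9.81×ln(4.839) = 4041.7×1.5768 ≈ 6373 m/s.
Stage 2: m₀ = 105,200 kg, m_f = 105,200 − 70,800 = 34,400 kg; Δv = 337×9.81×ln(3.058) = 3306.0×1.1178 ≈ 3695 m/s.
Stage 3: m₀ = 23,400 kg, m_f = 23,400 − 17,500 = 5,900 kg; Δv = 284×9.81×ln(3.966) = 2786.0×1.3778 ≈ 3839 m/s.
Total Δv = 6373 + 3695 + 3839 = 13907 m/s.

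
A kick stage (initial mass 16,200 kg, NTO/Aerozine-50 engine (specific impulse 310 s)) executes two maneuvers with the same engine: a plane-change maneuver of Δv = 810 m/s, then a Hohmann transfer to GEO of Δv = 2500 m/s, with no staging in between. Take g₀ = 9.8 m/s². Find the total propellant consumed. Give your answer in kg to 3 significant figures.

total propellant consumed ≈ 10800 kg

v_e = Isp · g₀ = 310 × 9.8 = 3038.0 m/s.
After the first burn: m = 16200 × exp(−810/3038.0) = 16200 × 0.76596 = 12,408.6 kg.
After the second burn: m = 12,408.6 × exp(−2500/3038.0) = 12,408.6 × 0.43915 = 5,449.24 kg.
Total propellant = m₀ − m_final = 16200 − 5,449.24 = 10,750.76 kg.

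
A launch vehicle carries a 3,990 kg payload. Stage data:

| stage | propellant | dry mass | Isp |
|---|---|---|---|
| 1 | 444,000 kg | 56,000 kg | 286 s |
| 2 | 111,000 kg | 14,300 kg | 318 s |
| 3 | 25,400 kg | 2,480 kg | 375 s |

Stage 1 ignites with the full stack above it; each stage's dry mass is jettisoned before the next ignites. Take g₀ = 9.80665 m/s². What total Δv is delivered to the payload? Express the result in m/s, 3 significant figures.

Ignition mass of stage 1 = 444,000+56,000 + 111,000+14,300 + 25,400+2,480 + 3,990 = 657,170 kg.
Stage 1: m₀ = 657,170 kg, m_f = 657,170 − 444,000 = 213,170 kg; Δv = 286×9.80665×ln(3.083) = 2804.7×1.1259 ≈ 3158 m/s.
Stage 2: m₀ = 157,170 kg, m_f = 157,170 − 111,000 = 46,170 kg; Δv = 318×9.80665×ln(3.404) = 3118.5×1.2250 ≈ 3820 m/s.
Stage 3: m₀ = 31,870 kg, m_f = 31,870 − 25,400 = 6,470 kg; Δv = 375×9.80665×ln(4.926) = 3677.5×1.5945 ≈ 5864 m/s.
Total Δv = 3158 + 3820 + 5864 = 12842 m/s.

Δv ≈ 12800 m/s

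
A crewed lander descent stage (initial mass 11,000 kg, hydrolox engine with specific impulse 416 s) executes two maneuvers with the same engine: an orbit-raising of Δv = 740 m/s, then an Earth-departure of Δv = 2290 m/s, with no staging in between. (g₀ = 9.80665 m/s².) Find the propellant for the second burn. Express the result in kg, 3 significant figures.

propellant for the second burn ≈ 3940 kg

v_e = Isp · g₀ = 416 × 9.80665 = 4079.6 m/s.
After the first burn: m = 11000 × exp(−740/4079.6) = 11000 × 0.83411 = 9,175.21 kg.
After the second burn: m = 9,175.21 × exp(−2290/4079.6) = 9,175.21 × 0.57045 = 5,234 kg.
Second-burn propellant = 9,175.21 − 5,234 = 3,941.21 kg.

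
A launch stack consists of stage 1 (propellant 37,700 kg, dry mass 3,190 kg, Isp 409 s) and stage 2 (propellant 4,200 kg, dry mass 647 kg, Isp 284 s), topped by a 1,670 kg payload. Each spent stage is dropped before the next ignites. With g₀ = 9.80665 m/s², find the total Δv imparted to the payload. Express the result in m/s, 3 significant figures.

Ignition mass of stage 1 = 37,700+3,190 + 4,200+647 + 1,670 = 47,407 kg.
Stage 1: m₀ = 47,407 kg, m_f = 47,407 − 37,700 = 9,707 kg; Δv = 409×9.80665×ln(4.884) = 4010.9×1.5859 ≈ 6361 m/s.
Stage 2: m₀ = 6,517 kg, m_f = 6,517 − 4,200 = 2,317 kg; Δv = 284×9.80665×ln(2.813) = 2785.1×1.0341 ≈ 2880 m/s.
Total Δv = 6361 + 2880 = 9241 m/s.

Δv ≈ 9240 m/s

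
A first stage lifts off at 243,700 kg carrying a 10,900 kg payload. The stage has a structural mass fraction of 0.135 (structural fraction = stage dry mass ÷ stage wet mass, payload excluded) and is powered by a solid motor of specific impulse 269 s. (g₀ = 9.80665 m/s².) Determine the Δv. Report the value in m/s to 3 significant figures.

Stage wet mass = m₀ − payload = 243,700 − 10,900 = 232,800 kg.
Stage dry mass = ε × stage wet mass = 0.135 × 232,800 = 31,428 kg.
Burnout mass m_f = stage dry + payload = 31,428 + 10,900 = 42,328 kg.
v_e = Isp · g₀ = 269 × 9.80665 = 2638.0 m/s.
Δv = v_e · ln(243,700/42,328) = 2638.0 × ln(5.757) = 2638.0 × 1.7505 ≈ 4618 m/s.

Δv ≈ 4620 m/s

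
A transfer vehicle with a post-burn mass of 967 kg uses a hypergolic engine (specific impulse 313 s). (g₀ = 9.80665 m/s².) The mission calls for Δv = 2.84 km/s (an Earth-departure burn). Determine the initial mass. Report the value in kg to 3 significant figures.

initial mass ≈ 2440 kg

v_e = Isp · g₀ = 313 × 9.80665 = 3069.5 m/s.
By the Tsiolkovsky rocket equation, m₀/m_f = exp(Δv / v_e) = exp(2840 / 3069.5) = exp(0.9252) = 2.5225.
m₀ = m_f × 2.5225 = 967 × 2.5225 = 2,439.26 kg.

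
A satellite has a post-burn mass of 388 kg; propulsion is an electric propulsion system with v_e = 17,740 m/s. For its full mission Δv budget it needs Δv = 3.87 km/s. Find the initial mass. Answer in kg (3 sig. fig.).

initial mass ≈ 483 kg

By the Tsiolkovsky rocket equation, m₀/m_f = exp(Δv / v_e) = exp(3870 / 17740.0) = exp(0.2182) = 1.2438.
m₀ = m_f × 1.2438 = 388 × 1.2438 = 482.594 kg.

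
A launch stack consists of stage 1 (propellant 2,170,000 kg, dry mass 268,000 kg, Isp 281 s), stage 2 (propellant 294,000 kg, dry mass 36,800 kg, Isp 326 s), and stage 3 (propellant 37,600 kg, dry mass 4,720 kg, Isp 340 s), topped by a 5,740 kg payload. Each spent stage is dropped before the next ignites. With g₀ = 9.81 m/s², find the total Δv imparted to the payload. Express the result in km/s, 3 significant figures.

Ignition mass of stage 1 = 2,170,000+268,000 + 294,000+36,800 + 37,600+4,720 + 5,740 = 2,816,860 kg.
Stage 1: m₀ = 2,816,860 kg, m_f = 2,816,860 − 2,170,000 = 646,860 kg; Δv = 281×9.81×ln(4.355) = 2756.6×1.4712 ≈ 4056 m/s.
Stage 2: m₀ = 378,860 kg, m_f = 378,860 − 294,000 = 84,860 kg; Δv = 326×9.81×ln(4.465) = 3198.1×1.4962 ≈ 4785 m/s.
Stage 3: m₀ = 48,060 kg, m_f = 48,060 − 37,600 = 10,460 kg; Δv = 340×9.81×ln(4.595) = 3335.4×1.5249 ≈ 5086 m/s.
Total Δv = 4056 + 4785 + 5086 = 13927 m/s.

Δv ≈ 13.9 km/s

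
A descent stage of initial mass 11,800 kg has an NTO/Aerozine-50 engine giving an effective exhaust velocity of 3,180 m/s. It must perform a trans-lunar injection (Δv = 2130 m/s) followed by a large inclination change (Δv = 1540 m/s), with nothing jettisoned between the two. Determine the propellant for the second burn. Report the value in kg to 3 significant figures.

propellant for the second burn ≈ 2320 kg

After the first burn: m = 11800 × exp(−2130/3180.0) = 11800 × 0.51181 = 6,039.36 kg.
After the second burn: m = 6,039.36 × exp(−1540/3180.0) = 6,039.36 × 0.61614 = 3,721.09 kg.
Second-burn propellant = 6,039.36 − 3,721.09 = 2,318.27 kg.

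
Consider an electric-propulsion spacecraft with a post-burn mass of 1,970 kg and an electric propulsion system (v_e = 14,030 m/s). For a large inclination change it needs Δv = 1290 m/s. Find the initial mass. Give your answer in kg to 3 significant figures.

initial mass ≈ 2160 kg

m₀/m_f = exp(Δv / v_e) = exp(1290 / 14030.0) = exp(0.0919) = 1.0963.
m₀ = m_f × 1.0963 = 1,970 × 1.0963 = 2,159.71 kg.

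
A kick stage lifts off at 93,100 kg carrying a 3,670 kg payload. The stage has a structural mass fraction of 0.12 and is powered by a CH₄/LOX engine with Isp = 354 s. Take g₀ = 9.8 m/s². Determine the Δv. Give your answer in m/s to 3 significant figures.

Δv ≈ 6470 m/s

Stage wet mass = m₀ − payload = 93,100 − 3,670 = 89,430 kg.
Stage dry mass = ε × stage wet mass = 0.12 × 89,430 = 10,731.6 kg.
Burnout mass m_f = stage dry + payload = 10,731.6 + 3,670 = 14,401.6 kg.
v_e = Isp · g₀ = 354 × 9.8 = 3469.2 m/s.
Δv = v_e · ln(93,100/14,401.6) = 3469.2 × ln(6.465) = 3469.2 × 1.8663 ≈ 6475 m/s.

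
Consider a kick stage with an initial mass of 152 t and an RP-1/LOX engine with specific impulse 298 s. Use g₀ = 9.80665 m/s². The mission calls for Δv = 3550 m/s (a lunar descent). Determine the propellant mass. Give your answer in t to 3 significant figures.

v_e = Isp · g₀ = 298 × 9.80665 = 2922.4 m/s.
m₀/m_f = exp(Δv / v_e) = exp(3550 / 2922.4) = exp(1.2148) = 3.3695.
m_f = 152 / 3.3695 = 45.1106 t, so propellant = m₀ − m_f = 152 − 45.1106 = 106.8894 t.

propellant mass ≈ 107 t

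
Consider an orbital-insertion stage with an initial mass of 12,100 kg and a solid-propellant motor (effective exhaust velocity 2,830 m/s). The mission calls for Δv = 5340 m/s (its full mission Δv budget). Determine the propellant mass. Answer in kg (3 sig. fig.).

propellant mass ≈ 10300 kg

m₀/m_f = exp(Δv / v_e) = exp(5340 / 2830.0) = exp(1.8869) = 6.5991.
m_f = 12,100 / 6.5991 = 1,833.58 kg, so propellant = m₀ − m_f = 12,100 − 1,833.58 = 10,266.42 kg.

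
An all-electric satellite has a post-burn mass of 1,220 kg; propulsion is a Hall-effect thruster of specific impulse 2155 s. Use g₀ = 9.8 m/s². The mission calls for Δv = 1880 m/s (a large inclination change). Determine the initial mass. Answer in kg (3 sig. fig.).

v_e = Isp · g₀ = 2155 × 9.8 = 21119.0 m/s.
Using Δv = v_e ln(m₀/m_f): m₀/m_f = exp(Δv / v_e) = exp(1880 / 21119.0) = exp(0.0890) = 1.0931.
m₀ = m_f × 1.0931 = 1,220 × 1.0931 = 1,333.58 kg.

initial mass ≈ 1330 kg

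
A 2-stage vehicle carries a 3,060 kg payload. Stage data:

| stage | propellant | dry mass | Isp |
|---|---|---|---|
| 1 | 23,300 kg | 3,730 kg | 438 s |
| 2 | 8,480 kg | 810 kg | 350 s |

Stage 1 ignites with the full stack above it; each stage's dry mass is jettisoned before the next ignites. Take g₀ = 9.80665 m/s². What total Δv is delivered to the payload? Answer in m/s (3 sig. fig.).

Δv ≈ 7830 m/s

Ignition mass of stage 1 = 23,300+3,730 + 8,480+810 + 3,060 = 39,380 kg.
Stage 1: m₀ = 39,380 kg, m_f = 39,380 − 23,300 = 16,080 kg; Δv = 438×9.80665×ln(2.449) = 4295.3×0.8957 ≈ 3847 m/s.
Stage 2: m₀ = 12,350 kg, m_f = 12,350 − 8,480 = 3,870 kg; Δv = 350×9.80665×ln(3.191) = 3432.3×1.1604 ≈ 3983 m/s.
Total Δv = 3847 + 3983 = 7830 m/s.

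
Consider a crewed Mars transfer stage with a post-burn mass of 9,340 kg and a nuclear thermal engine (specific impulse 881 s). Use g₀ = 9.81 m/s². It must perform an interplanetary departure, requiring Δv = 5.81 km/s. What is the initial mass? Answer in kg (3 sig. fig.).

v_e = Isp · g₀ = 881 × 9.81 = 8642.6 m/s.
By the Tsiolkovsky rocket equation, m₀/m_f = exp(Δv / v_e) = exp(5810 / 8642.6) = exp(0.6723) = 1.9586.
m₀ = m_f × 1.9586 = 9,340 × 1.9586 = 18,293.3 kg.

initial mass ≈ 18300 kg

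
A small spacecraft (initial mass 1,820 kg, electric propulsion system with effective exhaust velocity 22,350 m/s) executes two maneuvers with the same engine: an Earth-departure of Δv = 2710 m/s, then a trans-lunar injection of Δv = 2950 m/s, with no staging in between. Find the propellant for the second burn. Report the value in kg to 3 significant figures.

propellant for the second burn ≈ 199 kg

After the first burn: m = 1820 × exp(−2710/22350.0) = 1820 × 0.88581 = 1,612.17 kg.
After the second burn: m = 1,612.17 × exp(−2950/22350.0) = 1,612.17 × 0.87635 = 1,412.83 kg.
Second-burn propellant = 1,612.17 − 1,412.83 = 199.34 kg.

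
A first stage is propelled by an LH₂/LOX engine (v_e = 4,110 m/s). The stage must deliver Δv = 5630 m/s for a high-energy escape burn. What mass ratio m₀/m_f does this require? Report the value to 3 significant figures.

m₀/m_f = exp(Δv / v_e) = exp(5630 / 4110.0) = exp(1.3698) = 3.9347.

mass ratio ≈ 3.93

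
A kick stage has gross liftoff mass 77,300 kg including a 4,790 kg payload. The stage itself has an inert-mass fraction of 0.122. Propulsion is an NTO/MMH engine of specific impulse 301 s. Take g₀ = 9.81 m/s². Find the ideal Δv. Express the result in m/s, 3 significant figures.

Δv ≈ 5120 m/s

Stage wet mass = m₀ − payload = 77,300 − 4,790 = 72,510 kg.
Stage dry mass = ε × stage wet mass = 0.122 × 72,510 = 8,846.22 kg.
Burnout mass m_f = stage dry + payload = 8,846.22 + 4,790 = 13,636.22 kg.
v_e = Isp · g₀ = 301 × 9.81 = 2952.8 m/s.
From the ideal rocket equation, Δv = v_e · ln(77,300/13,636.22) = 2952.8 × ln(5.669) = 2952.8 × 1.7350 ≈ 5123 m/s.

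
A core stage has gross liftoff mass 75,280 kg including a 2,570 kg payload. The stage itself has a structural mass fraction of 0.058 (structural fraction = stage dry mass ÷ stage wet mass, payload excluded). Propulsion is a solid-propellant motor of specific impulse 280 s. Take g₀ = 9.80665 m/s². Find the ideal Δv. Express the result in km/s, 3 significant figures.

Δv ≈ 6.61 km/s

Stage wet mass = m₀ − payload = 75,280 − 2,570 = 72,710 kg.
Stage dry mass = ε × stage wet mass = 0.058 × 72,710 = 4,217.18 kg.
Burnout mass m_f = stage dry + payload = 4,217.18 + 2,570 = 6,787.18 kg.
v_e = Isp · g₀ = 280 × 9.80665 = 2745.9 m/s.
Δv = v_e · ln(75,280/6,787.18) = 2745.9 × ln(11.09) = 2745.9 × 2.4062 ≈ 6607 m/s.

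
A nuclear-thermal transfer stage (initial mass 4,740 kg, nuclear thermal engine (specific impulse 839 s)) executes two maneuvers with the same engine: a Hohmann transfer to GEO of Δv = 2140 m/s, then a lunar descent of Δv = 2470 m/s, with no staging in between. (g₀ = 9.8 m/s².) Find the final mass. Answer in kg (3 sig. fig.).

final mass ≈ 2710 kg

v_e = Isp · g₀ = 839 × 9.8 = 8222.2 m/s.
After the first burn: m = 4740 × exp(−2140/8222.2) = 4740 × 0.77084 = 3,653.78 kg.
After the second burn: m = 3,653.78 × exp(−2470/8222.2) = 3,653.78 × 0.74052 = 2,705.7 kg.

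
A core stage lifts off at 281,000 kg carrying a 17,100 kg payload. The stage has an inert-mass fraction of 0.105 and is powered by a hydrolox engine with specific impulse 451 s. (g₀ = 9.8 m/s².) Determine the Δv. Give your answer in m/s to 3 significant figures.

Δv ≈ 8110 m/s

Stage wet mass = m₀ − payload = 281,000 − 17,100 = 263,900 kg.
Stage dry mass = ε × stage wet mass = 0.105 × 263,900 = 27,709.5 kg.
Burnout mass m_f = stage dry + payload = 27,709.5 + 17,100 = 44,809.5 kg.
v_e = Isp · g₀ = 451 × 9.8 = 4419.8 m/s.
Δv = v_e · ln(281,000/44,809.5) = 4419.8 × ln(6.271) = 4419.8 × 1.8359 ≈ 8114 m/s.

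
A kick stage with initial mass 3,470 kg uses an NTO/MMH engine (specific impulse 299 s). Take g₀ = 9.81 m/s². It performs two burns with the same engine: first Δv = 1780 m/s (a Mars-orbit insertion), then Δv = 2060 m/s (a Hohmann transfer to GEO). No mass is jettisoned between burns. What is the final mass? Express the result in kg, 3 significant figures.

final mass ≈ 937 kg

v_e = Isp · g₀ = 299 × 9.81 = 2933.2 m/s.
After the first burn: m = 3470 × exp(−1780/2933.2) = 3470 × 0.54507 = 1,891.39 kg.
After the second burn: m = 1,891.39 × exp(−2060/2933.2) = 1,891.39 × 0.49544 = 937.07 kg.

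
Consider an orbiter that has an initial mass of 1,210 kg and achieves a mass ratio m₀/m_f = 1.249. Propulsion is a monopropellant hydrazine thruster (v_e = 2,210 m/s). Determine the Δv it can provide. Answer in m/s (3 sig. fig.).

Δv ≈ 491 m/s

By the Tsiolkovsky rocket equation, Δv = v_e · ln(1.249) = 2210.0 × 0.2223 ≈ 491.4 m/s.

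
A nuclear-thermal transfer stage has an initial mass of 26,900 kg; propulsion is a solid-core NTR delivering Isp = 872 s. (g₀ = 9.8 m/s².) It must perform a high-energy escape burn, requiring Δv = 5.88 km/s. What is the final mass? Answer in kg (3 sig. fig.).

v_e = Isp · g₀ = 872 × 9.8 = 8545.6 m/s.
Using Δv = v_e ln(m₀/m_f): m₀/m_f = exp(Δv / v_e) = exp(5880 / 8545.6) = exp(0.6881) = 1.9899.
m_f = m₀ / 1.9899 = 26,900 / 1.9899 = 13,518.3 kg.

final mass ≈ 13500 kg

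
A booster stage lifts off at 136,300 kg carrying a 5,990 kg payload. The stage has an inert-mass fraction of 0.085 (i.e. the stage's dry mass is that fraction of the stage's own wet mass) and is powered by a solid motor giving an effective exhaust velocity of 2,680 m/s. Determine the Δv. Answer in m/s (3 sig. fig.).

Δv ≈ 5570 m/s

Stage wet mass = m₀ − payload = 136,300 − 5,990 = 130,310 kg.
Stage dry mass = ε × stage wet mass = 0.085 × 130,310 = 11,076.4 kg.
Burnout mass m_f = stage dry + payload = 11,076.4 + 5,990 = 17,066.4 kg.
Δv = v_e · ln(136,300/17,066.4) = 2680.0 × ln(7.986) = 2680.0 × 2.0777 ≈ 5568 m/s.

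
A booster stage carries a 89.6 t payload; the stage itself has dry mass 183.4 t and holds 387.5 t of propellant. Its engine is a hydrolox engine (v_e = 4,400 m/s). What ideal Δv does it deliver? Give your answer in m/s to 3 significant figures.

m₀ = payload + dry + propellant = 89.6 + 183.4 + 387.5 = 660.5 t.
m_f = payload + dry = 89.6 + 183.4 = 273 t.
Rocket equation: Δv = v_e · ln(m₀/m_f) = 4400.0 × ln(2.419) = 4400.0 × 0.8835 ≈ 3887.5 m/s.

Δv ≈ 3890 m/s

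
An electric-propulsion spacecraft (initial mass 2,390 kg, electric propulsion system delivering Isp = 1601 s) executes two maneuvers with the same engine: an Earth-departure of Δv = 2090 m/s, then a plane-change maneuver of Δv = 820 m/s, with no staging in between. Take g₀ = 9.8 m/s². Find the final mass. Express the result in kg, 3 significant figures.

final mass ≈ 1990 kg

v_e = Isp · g₀ = 1601 × 9.8 = 15689.8 m/s.
After the first burn: m = 2390 × exp(−2090/15689.8) = 2390 × 0.87528 = 2,091.92 kg.
After the second burn: m = 2,091.92 × exp(−820/15689.8) = 2,091.92 × 0.94908 = 1,985.4 kg.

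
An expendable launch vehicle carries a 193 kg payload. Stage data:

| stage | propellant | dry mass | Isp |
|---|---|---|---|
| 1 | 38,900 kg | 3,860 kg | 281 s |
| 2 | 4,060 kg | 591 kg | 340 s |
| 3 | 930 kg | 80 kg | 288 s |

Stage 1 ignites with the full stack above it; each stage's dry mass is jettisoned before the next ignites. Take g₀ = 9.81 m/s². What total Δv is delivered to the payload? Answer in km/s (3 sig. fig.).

Δv ≈ 12.6 km/s

Ignition mass of stage 1 = 38,900+3,860 + 4,060+591 + 930+80 + 193 = 48,614 kg.
Stage 1: m₀ = 48,614 kg, m_f = 48,614 − 38,900 = 9,714 kg; Δv = 281×9.81×ln(5.005) = 2756.6×1.6103 ≈ 4439 m/s.
Stage 2: m₀ = 5,854 kg, m_f = 5,854 − 4,060 = 1,794 kg; Δv = 340×9.81×ln(3.263) = 3335.4×1.1827 ≈ 3945 m/s.
Stage 3: m₀ = 1,203 kg, m_f = 1,203 − 930 = 273 kg; Δv = 288×9.81×ln(4.407) = 2825.3×1.4831 ≈ 4190 m/s.
Total Δv = 4439 + 3945 + 4190 = 12574 m/s.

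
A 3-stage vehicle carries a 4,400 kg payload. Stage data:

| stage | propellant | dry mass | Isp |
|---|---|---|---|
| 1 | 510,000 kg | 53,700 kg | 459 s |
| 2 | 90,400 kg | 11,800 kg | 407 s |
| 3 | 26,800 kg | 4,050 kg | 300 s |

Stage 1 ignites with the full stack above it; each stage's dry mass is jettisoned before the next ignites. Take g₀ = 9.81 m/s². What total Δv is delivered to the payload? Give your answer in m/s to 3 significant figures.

Δv ≈ 14300 m/s

Ignition mass of stage 1 = 510,000+53,700 + 90,400+11,800 + 26,800+4,050 + 4,400 = 701,150 kg.
Stage 1: m₀ = 701,150 kg, m_f = 701,150 − 510,000 = 191,150 kg; Δv = 459×9.81×ln(3.668) = 4502.8×1.2997 ≈ 5852 m/s.
Stage 2: m₀ = 137,450 kg, m_f = 137,450 − 90,400 = 47,050 kg; Δv = 407×9.81×ln(2.921) = 3992.7×1.0720 ≈ 4280 m/s.
Stage 3: m₀ = 35,250 kg, m_f = 35,250 − 26,800 = 8,450 kg; Δv = 300×9.81×ln(4.172) = 2943.0×1.4283 ≈ 4203 m/s.
Total Δv = 5852 + 4280 + 4203 = 14335 m/s.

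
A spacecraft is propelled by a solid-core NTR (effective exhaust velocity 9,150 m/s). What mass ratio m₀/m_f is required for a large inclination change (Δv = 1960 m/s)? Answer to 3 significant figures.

m₀/m_f = exp(Δv / v_e) = exp(1960 / 9150.0) = exp(0.2142) = 1.2389.

mass ratio ≈ 1.24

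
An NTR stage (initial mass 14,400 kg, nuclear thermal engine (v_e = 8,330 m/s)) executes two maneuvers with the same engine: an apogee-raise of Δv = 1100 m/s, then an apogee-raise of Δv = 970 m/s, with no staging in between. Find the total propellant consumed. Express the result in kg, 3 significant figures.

After the first burn: m = 14400 × exp(−1100/8330.0) = 14400 × 0.87629 = 12,618.6 kg.
After the second burn: m = 12,618.6 × exp(−970/8330.0) = 12,618.6 × 0.89008 = 11,231.6 kg.
Total propellant = m₀ − m_final = 14400 − 11,231.6 = 3,168.4 kg.

total propellant consumed ≈ 3170 kg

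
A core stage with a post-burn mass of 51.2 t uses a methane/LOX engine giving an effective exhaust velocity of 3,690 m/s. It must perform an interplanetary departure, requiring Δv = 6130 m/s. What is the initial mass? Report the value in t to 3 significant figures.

m₀/m_f = exp(Δv / v_e) = exp(6130 / 3690.0) = exp(1.6612) = 5.2659.
m₀ = m_f × 5.2659 = 51.2 × 5.2659 = 269.614 t.

initial mass ≈ 270 t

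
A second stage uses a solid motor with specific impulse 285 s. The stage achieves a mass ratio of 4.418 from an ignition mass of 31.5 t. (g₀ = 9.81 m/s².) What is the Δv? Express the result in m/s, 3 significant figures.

v_e = Isp · g₀ = 285 × 9.81 = 2795.9 m/s.
Using Δv = v_e ln(m₀/m_f): Δv = v_e · ln(4.418) = 2795.9 × 1.4857 ≈ 4153.8 m/s.

Δv ≈ 4150 m/s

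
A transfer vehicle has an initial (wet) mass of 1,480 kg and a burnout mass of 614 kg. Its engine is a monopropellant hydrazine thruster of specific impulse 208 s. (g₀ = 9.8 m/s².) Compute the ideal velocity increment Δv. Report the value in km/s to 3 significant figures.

v_e = Isp · g₀ = 208 × 9.8 = 2038.4 m/s.
Δv = v_e · ln(m₀/m_f) = 2038.4 × ln(2.41) = 2038.4 × 0.8798 ≈ 1793.4 m/s.

Δv ≈ 1.79 km/s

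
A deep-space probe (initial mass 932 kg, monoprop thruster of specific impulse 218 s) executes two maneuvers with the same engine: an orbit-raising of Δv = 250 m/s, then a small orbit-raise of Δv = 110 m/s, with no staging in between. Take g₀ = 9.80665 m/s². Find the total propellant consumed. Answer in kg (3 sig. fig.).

total propellant consumed ≈ 144 kg

v_e = Isp · g₀ = 218 × 9.80665 = 2137.8 m/s.
After the first burn: m = 932 × exp(−250/2137.8) = 932 × 0.88964 = 829.144 kg.
After the second burn: m = 829.144 × exp(−110/2137.8) = 829.144 × 0.94985 = 787.562 kg.
Total propellant = m₀ − m_final = 932 − 787.562 = 144.438 kg.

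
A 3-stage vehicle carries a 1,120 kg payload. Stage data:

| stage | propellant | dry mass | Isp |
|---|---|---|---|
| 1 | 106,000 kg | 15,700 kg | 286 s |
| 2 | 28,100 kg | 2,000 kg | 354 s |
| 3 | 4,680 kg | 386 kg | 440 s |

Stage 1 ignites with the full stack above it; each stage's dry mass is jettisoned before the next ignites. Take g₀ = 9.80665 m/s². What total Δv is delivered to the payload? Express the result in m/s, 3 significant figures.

Ignition mass of stage 1 = 106,000+15,700 + 28,100+2,000 + 4,680+386 + 1,120 = 157,986 kg.
Stage 1: m₀ = 157,986 kg, m_f = 157,986 − 106,000 = 51,986 kg; Δv = 286×9.80665×ln(3.039) = 2804.7×1.1115 ≈ 3118 m/s.
Stage 2: m₀ = 36,286 kg, m_f = 36,286 − 28,100 = 8,186 kg; Δv = 354×9.80665×ln(4.433) = 3471.6×1.4890 ≈ 5169 m/s.
Stage 3: m₀ = 6,186 kg, m_f = 6,186 − 4,680 = 1,506 kg; Δv = 440×9.80665×ln(4.108) = 4314.9×1.4128 ≈ 6096 m/s.
Total Δv = 3118 + 5169 + 6096 = 14383 m/s.

Δv ≈ 14400 m/s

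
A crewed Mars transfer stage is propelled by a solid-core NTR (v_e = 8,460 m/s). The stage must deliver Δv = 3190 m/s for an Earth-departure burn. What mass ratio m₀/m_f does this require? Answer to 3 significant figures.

Using Δv = v_e ln(m₀/m_f): m₀/m_f = exp(Δv / v_e) = exp(3190 / 8460.0) = exp(0.3771) = 1.4580.

mass ratio ≈ 1.46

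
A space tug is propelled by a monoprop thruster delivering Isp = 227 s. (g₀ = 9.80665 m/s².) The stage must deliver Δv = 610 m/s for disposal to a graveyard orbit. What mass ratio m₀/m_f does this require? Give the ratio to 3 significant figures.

mass ratio ≈ 1.32

v_e = Isp · g₀ = 227 × 9.80665 = 2226.1 m/s.
m₀/m_f = exp(Δv / v_e) = exp(610 / 2226.1) = exp(0.2740) = 1.3152.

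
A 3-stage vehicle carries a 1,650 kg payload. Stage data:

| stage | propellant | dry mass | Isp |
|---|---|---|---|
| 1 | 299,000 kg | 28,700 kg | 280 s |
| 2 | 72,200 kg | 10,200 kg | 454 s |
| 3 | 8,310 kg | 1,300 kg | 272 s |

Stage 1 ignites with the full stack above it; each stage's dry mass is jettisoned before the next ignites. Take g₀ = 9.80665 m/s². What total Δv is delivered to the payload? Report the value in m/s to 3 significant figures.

Ignition mass of stage 1 = 299,000+28,700 + 72,200+10,200 + 8,310+1,300 + 1,650 = 421,360 kg.
Stage 1: m₀ = 421,360 kg, m_f = 421,360 − 299,000 = 122,360 kg; Δv = 280×9.80665×ln(3.444) = 2745.9×1.2365 ≈ 3395 m/s.
Stage 2: m₀ = 93,660 kg, m_f = 93,660 − 72,200 = 21,460 kg; Δv = 454×9.80665×ln(4.364) = 4452.2×1.4735 ≈ 6560 m/s.
Stage 3: m₀ = 11,260 kg, m_f = 11,260 − 8,310 = 2,950 kg; Δv = 272×9.80665×ln(3.817) = 2667.4×1.3395 ≈ 3573 m/s.
Total Δv = 3395 + 6560 + 3573 = 13528 m/s.

Δv ≈ 13500 m/s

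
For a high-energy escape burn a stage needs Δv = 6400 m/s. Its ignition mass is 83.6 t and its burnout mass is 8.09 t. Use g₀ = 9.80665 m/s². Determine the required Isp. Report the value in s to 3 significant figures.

Isp ≈ 279 s

ln(m₀/m_f) = ln(83600/8090) = ln(10.33) = 2.3354.
Rocket equation: v_e = Δv / ln(m₀/m_f) = 6400 / 2.3354 = 2740.4 m/s.
Isp = v_e / g₀ = 2740.4 / 9.80665 = 279.4 s.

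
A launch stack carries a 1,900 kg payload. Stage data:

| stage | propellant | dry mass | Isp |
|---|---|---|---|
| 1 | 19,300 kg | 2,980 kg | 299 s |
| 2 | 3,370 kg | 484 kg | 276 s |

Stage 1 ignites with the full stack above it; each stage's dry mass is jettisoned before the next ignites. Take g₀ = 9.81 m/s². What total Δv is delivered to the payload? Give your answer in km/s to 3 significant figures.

Ignition mass of stage 1 = 19,300+2,980 + 3,370+484 + 1,900 = 28,034 kg.
Stage 1: m₀ = 28,034 kg, m_f = 28,034 − 19,300 = 8,734 kg; Δv = 299×9.81×ln(3.21) = 2933.2×1.1662 ≈ 3421 m/s.
Stage 2: m₀ = 5,754 kg, m_f = 5,754 − 3,370 = 2,384 kg; Δv = 276×9.81×ln(2.414) = 2707.6×0.8811 ≈ 2386 m/s.
Total Δv = 3421 + 2386 = 5807 m/s.

Δv ≈ 5.81 km/s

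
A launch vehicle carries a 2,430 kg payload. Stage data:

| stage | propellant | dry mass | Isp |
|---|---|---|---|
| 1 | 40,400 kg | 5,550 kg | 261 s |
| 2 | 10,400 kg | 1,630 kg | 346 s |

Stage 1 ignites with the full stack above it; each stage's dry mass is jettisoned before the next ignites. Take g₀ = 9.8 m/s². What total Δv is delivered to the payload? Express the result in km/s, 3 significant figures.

Δv ≈ 7.13 km/s

Ignition mass of stage 1 = 40,400+5,550 + 10,400+1,630 + 2,430 = 60,410 kg.
Stage 1: m₀ = 60,410 kg, m_f = 60,410 − 40,400 = 20,010 kg; Δv = 261×9.8×ln(3.019) = 2557.8×1.1049 ≈ 2826 m/s.
Stage 2: m₀ = 14,460 kg, m_f = 14,460 − 10,400 = 4,060 kg; Δv = 346×9.8×ln(3.562) = 3390.8×1.2702 ≈ 4307 m/s.
Total Δv = 2826 + 4307 = 7133 m/s.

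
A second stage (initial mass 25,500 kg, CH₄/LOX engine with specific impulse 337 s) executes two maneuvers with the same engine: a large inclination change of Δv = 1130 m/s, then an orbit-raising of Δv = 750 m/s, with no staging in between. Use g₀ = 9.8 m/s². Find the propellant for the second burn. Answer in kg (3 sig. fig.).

propellant for the second burn ≈ 3680 kg

v_e = Isp · g₀ = 337 × 9.8 = 3302.6 m/s.
After the first burn: m = 25500 × exp(−1130/3302.6) = 25500 × 0.71024 = 18,111.1 kg.
After the second burn: m = 18,111.1 × exp(−750/3302.6) = 18,111.1 × 0.79685 = 14,431.8 kg.
Second-burn propellant = 18,111.1 − 14,431.8 = 3,679.3 kg.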